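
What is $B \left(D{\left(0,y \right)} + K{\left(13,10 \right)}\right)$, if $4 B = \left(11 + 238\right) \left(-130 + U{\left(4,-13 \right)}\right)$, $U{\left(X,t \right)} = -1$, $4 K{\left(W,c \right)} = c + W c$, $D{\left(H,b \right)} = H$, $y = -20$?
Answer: $- \frac{1141665}{4} \approx -2.8542 \cdot 10^{5}$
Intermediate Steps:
$K{\left(W,c \right)} = \frac{c}{4} + \frac{W c}{4}$ ($K{\left(W,c \right)} = \frac{c + W c}{4} = \frac{c}{4} + \frac{W c}{4}$)
$B = - \frac{32619}{4}$ ($B = \frac{\left(11 + 238\right) \left(-130 - 1\right)}{4} = \frac{249 \left(-131\right)}{4} = \frac{1}{4} \left(-32619\right) = - \frac{32619}{4} \approx -8154.8$)
$B \left(D{\left(0,y \right)} + K{\left(13,10 \right)}\right) = - \frac{32619 \left(0 + \frac{1}{4} \cdot 10 \left(1 + 13\right)\right)}{4} = - \frac{32619 \left(0 + \frac{1}{4} \cdot 10 \cdot 14\right)}{4} = - \frac{32619 \left(0 + 35\right)}{4} = \left(- \frac{32619}{4}\right) 35 = - \frac{1141665}{4}$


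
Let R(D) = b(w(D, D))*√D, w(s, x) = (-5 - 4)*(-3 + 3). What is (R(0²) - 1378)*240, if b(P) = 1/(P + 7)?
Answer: -330720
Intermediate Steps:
w(s, x) = 0 (w(s, x) = -9*0 = 0)
b(P) = 1/(7 + P)
R(D) = √D/7 (R(D) = √D/(7 + 0) = √D/7)
(R(0²) - 1378)*240 = (√(0²)/7 - 1378)*240 = (√0/7 - 1378)*240 = ((⅐)*0 - 1378)*240 = (0 - 1378)*240 = -1378*240 = -330720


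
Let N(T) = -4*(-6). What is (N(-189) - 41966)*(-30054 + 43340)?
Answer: -557241412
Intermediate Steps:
N(T) = 24
(N(-189) - 41966)*(-30054 + 43340) = (24 - 41966)*(-30054 + 43340) = -41942*13286 = -557241412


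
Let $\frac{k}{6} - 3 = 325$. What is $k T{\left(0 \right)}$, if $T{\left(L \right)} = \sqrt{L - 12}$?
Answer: $3936 i \sqrt{3} \approx 6817.4 i$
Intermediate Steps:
$T{\left(L \right)} = \sqrt{-12 + L}$
$k = 1968$ ($k = 18 + 6 \cdot 325 = 18 + 1950 = 1968$)
$k T{\left(0 \right)} = 1968 \sqrt{-12 + 0} = 1968 \sqrt{-12} = 1968 \cdot 2 i \sqrt{3} = 3936 i \sqrt{3}$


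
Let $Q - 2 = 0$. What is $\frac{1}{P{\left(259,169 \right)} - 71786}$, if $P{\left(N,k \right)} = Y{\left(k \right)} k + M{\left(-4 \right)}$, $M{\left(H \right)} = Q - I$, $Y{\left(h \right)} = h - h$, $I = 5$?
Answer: $- \frac{1}{71789} \approx -1.393 \cdot 10^{-5}$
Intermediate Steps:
$Q = 2$ ($Q = 2 + 0 = 2$)
$Y{\left(h \right)} = 0$
$M{\left(H \right)} = -3$ ($M{\left(H \right)} = 2 - 5 = -3$)
$P{\left(N,k \right)} = -3$ ($P{\left(N,k \right)} = 0 k - 3 = 0 - 3 = -3$)
$\frac{1}{P{\left(259,169 \right)} - 71786} = \frac{1}{-3 - 71786} = \frac{1}{-71789} = - \frac{1}{71789}$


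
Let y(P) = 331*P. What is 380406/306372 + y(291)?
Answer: 4918406303/51062 ≈ 96322.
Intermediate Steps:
380406/306372 + y(291) = 380406/306372 + 331*291 = 380406*(1/306372) + 96321 = 63401/51062 + 96321 = 4918406303/51062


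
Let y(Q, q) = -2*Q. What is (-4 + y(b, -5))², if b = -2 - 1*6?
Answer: 144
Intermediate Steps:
b = -8 (b = -2 - 6 = -8)
(-4 + y(b, -5))² = (-4 - 2*(-8))² = (-4 + 16)² = 12² = 144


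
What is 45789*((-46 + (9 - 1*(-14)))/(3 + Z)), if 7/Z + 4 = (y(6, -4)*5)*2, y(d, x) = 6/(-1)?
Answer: -67401408/185 ≈ -3.6433e+5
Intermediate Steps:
y(d, x) = -6 (y(d, x) = 6*(-1) = -6)
Z = -7/64 (Z = 7/(-4 - 6*5*2) = 7/(-4 - 30*2) = 7/(-4 - 60) = 7/(-64) = 7*(-1/64) = -7/64 ≈ -0.10938)
45789*((-46 + (9 - 1*(-14)))/(3 + Z)) = 45789*((-46 + (9 - 1*(-14)))/(3 - 7/64)) = 45789*((-46 + (9 + 14))/(185/64)) = 45789*((-46 + 23)*(64/185)) = 45789*(-23*64/185) = 45789*(-1472/185) = -67401408/185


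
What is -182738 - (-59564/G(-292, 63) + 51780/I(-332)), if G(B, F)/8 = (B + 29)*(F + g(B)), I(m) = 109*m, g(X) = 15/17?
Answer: -944379779718785/5167972092 ≈ -1.8274e+5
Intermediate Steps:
g(X) = 15/17 (g(X) = 15*(1/17) = 15/17)
G(B, F) = 8*(29 + B)*(15/17 + F) (G(B, F) = 8*((B + 29)*(F + 15/17)) = 8*((29 + B)*(15/17 + F)) = 8*(29 + B)*(15/17 + F))
-182738 - (-59564/G(-292, 63) + 51780/I(-332)) = -182738 - (-59564/(3480/17 + 232*63 + (120/17)*(-292) + 8*(-292)*63) + 51780/((109*(-332)))) = -182738 - (-59564/(3480/17 + 14616 - 35040/17 - 147168) + 51780/(-36188)) = -182738 - (-59564/(-2284944/17) + 51780*(-1/36188)) = -182738 - (-59564*(-17/2284944) - 12945/9047) = -182738 - (253147/571236 - 12945/9047) = -182738 - 1*(-5104429111/5167972092) = -182738 + 5104429111/5167972092 = -944379779718785/5167972092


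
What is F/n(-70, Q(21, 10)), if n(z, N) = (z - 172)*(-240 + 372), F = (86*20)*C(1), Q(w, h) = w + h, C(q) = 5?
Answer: -1075/3993 ≈ -0.26922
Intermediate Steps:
Q(w, h) = h + w
F = 8600 (F = (86*20)*5 = 1720*5 = 8600)
n(z, N) = -22704 + 132*z (n(z, N) = (-172 + z)*132 = -22704 + 132*z)
F/n(-70, Q(21, 10)) = 8600/(-22704 + 132*(-70)) = 8600/(-22704 - 9240) = 8600/(-31944) = 8600*(-1/31944) = -1075/3993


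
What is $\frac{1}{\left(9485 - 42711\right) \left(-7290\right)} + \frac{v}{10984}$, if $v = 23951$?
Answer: $\frac{1450338077881}{665129364840} \approx 2.1805$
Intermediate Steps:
$\frac{1}{\left(9485 - 42711\right) \left(-7290\right)} + \frac{v}{10984} = \frac{1}{\left(9485 - 42711\right) \left(-7290\right)} + \frac{23951}{10984} = \frac{1}{-33226} \left(- \frac{1}{7290}\right) + 23951 \cdot \frac{1}{10984} = \left(- \frac{1}{33226}\right) \left(- \frac{1}{7290}\right) + \frac{23951}{10984} = \frac{1}{242217540} + \frac{23951}{10984} = \frac{1450338077881}{665129364840}$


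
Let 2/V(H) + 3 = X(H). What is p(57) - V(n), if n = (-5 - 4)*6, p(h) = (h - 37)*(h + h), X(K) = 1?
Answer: 2281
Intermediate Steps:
p(h) = 2*h*(-37 + h) (p(h) = (-37 + h)*(2*h) = 2*h*(-37 + h))
n = -54 (n = -9*6 = -54)
V(H) = -1 (V(H) = 2/(-3 + 1) = 2/(-2) = 2*(-½) = -1)
p(57) - V(n) = 2*57*(-37 + 57) - 1*(-1) = 2*57*20 + 1 = 2280 + 1 = 2281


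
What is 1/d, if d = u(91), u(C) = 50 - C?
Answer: -1/41 ≈ -0.024390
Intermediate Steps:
d = -41 (d = 50 - 1*91 = 50 - 91 = -41)
1/d = 1/(-41) = -1/41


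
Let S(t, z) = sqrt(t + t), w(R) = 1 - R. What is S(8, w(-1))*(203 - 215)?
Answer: -48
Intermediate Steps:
S(t, z) = sqrt(2)*sqrt(t) (S(t, z) = sqrt(2*t) = sqrt(2)*sqrt(t))
S(8, w(-1))*(203 - 215) = (sqrt(2)*sqrt(8))*(203 - 215) = (sqrt(2)*(2*sqrt(2)))*(-12) = 4*(-12) = -48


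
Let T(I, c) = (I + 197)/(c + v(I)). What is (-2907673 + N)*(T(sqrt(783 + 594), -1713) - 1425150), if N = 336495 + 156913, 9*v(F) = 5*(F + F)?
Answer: 10090405030113724365/2932669 + 41976825555*sqrt(17)/2932669 ≈ 3.4407e+12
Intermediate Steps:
v(F) = 10*F/9 (v(F) = (5*(F + F))/9 = (5*(2*F))/9 = (10*F)/9 = 10*F/9)
N = 493408
T(I, c) = (197 + I)/(c + 10*I/9) (T(I, c) = (I + 197)/(c + 10*I/9) = (197 + I)/(c + 10*I/9))
(-2907673 + N)*(T(sqrt(783 + 594), -1713) - 1425150) = (-2907673 + 493408)*(9*(197 + sqrt(783 + 594))/(9*(-1713) + 10*sqrt(783 + 594)) - 1425150) = -2414265*(9*(197 + sqrt(1377))/(-15417 + 10*sqrt(1377)) - 1425150) = -2414265*(9*(197 + 9*sqrt(17))/(-15417 + 10*(9*sqrt(17))) - 1425150) = -2414265*(9*(197 + 9*sqrt(17))/(-15417 + 90*sqrt(17)) - 1425150) = -2414265*(-1425150 + 9*(197 + 9*sqrt(17))/(-15417 + 90*sqrt(17))) = 3440689764750 - 21728385*(197 + 9*sqrt(17))/(-15417 + 90*sqrt(17))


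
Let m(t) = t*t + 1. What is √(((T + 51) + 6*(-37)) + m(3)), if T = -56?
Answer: I*√217 ≈ 14.731*I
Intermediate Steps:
m(t) = 1 + t² (m(t) = t² + 1 = 1 + t²)
√(((T + 51) + 6*(-37)) + m(3)) = √(((-56 + 51) + 6*(-37)) + (1 + 3²)) = √((-5 - 222) + (1 + 9)) = √(-227 + 10) = √(-217) = I*√217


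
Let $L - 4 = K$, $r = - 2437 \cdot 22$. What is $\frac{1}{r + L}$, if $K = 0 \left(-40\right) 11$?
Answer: $- \frac{1}{53610} \approx -1.8653 \cdot 10^{-5}$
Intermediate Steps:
$K = 0$ ($K = 0 \cdot 11 = 0$)
$r = -53614$ ($r = \left(-1\right) 53614 = -53614$)
$L = 4$ ($L = 4 + 0 = 4$)
$\frac{1}{r + L} = \frac{1}{-53614 + 4} = \frac{1}{-53610} = - \frac{1}{53610}$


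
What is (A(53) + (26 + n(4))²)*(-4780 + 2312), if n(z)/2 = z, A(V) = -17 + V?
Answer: -2941856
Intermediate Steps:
n(z) = 2*z
(A(53) + (26 + n(4))²)*(-4780 + 2312) = ((-17 + 53) + (26 + 2*4)²)*(-4780 + 2312) = (36 + (26 + 8)²)*(-2468) = (36 + 34²)*(-2468) = (36 + 1156)*(-2468) = 1192*(-2468) = -2941856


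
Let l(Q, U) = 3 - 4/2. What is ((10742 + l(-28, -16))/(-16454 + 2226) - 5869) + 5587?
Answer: -4023039/14228 ≈ -282.75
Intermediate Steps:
l(Q, U) = 1 (l(Q, U) = 3 + (1/2)*(-4) = 3 - 2 = 1)
((10742 + l(-28, -16))/(-16454 + 2226) - 5869) + 5587 = ((10742 + 1)/(-16454 + 2226) - 5869) + 5587 = (10743/(-14228) - 5869) + 5587 = (10743*(-1/14228) - 5869) + 5587 = (-10743/14228 - 5869) + 5587 = -83514875/14228 + 5587 = -4023039/14228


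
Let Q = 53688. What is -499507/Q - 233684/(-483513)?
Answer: -25441344611/2884316216 ≈ -8.8206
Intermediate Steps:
-499507/Q - 233684/(-483513) = -499507/53688 - 233684/(-483513) = -499507*1/53688 - 233684*(-1/483513) = -499507/53688 + 233684/483513 = -25441344611/2884316216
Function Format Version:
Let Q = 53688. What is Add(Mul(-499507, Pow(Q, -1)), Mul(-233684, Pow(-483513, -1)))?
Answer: Rational(-25441344611, 2884316216) ≈ -8.8206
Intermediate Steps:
Add(Mul(-499507, Pow(Q, -1)), Mul(-233684, Pow(-483513, -1))) = Add(Mul(-499507, Pow(53688, -1)), Mul(-233684, Pow(-483513, -1))) = Add(Mul(-499507, Rational(1, 53688)), Mul(-233684, Rational(-1, 483513))) = Add(Rational(-499507, 53688), Rational(233684, 483513)) = Rational(-25441344611, 2884316216)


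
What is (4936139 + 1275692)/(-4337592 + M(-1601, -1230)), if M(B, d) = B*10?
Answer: -6211831/4353602 ≈ -1.4268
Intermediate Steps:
M(B, d) = 10*B
(4936139 + 1275692)/(-4337592 + M(-1601, -1230)) = (4936139 + 1275692)/(-4337592 + 10*(-1601)) = 6211831/(-4337592 - 16010) = 6211831/(-4353602) = 6211831*(-1/4353602) = -6211831/4353602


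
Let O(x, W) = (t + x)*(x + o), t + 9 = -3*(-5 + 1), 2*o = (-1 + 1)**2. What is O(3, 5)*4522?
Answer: 81396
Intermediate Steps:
o = 0 (o = (-1 + 1)**2/2 = (1/2)*0**2 = (1/2)*0 = 0)
t = 3 (t = -9 - 3*(-5 + 1) = -9 - 3*(-4) = -9 + 12 = 3)
O(x, W) = x*(3 + x) (O(x, W) = (3 + x)*(x + 0) = (3 + x)*x = x*(3 + x))
O(3, 5)*4522 = (3*(3 + 3))*4522 = (3*6)*4522 = 18*4522 = 81396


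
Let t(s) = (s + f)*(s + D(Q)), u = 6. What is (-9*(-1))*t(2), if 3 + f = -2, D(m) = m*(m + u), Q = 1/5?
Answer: -2187/25 ≈ -87.480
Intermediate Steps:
Q = ⅕ ≈ 0.20000
D(m) = m*(6 + m) (D(m) = m*(m + 6) = m*(6 + m))
f = -5 (f = -3 - 2 = -5)
t(s) = (-5 + s)*(31/25 + s) (t(s) = (s - 5)*(s + (6 + ⅕)/5) = (-5 + s)*(s + (⅕)*(31/5)) = (-5 + s)*(s + 31/25) = (-5 + s)*(31/25 + s))
(-9*(-1))*t(2) = (-9*(-1))*(-31/5 + 2² - 94/25*2) = 9*(-31/5 + 4 - 188/25) = 9*(-243/25) = -2187/25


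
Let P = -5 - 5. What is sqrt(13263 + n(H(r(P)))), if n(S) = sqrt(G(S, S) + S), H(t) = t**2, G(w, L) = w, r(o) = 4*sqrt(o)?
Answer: sqrt(13263 + 8*I*sqrt(5)) ≈ 115.17 + 0.0777*I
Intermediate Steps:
P = -10
n(S) = sqrt(2)*sqrt(S) (n(S) = sqrt(S + S) = sqrt(2*S) = sqrt(2)*sqrt(S))
sqrt(13263 + n(H(r(P)))) = sqrt(13263 + sqrt(2)*sqrt((4*sqrt(-10))**2)) = sqrt(13263 + sqrt(2)*sqrt((4*(I*sqrt(10)))**2)) = sqrt(13263 + sqrt(2)*sqrt((4*I*sqrt(10))**2)) = sqrt(13263 + sqrt(2)*sqrt(-160)) = sqrt(13263 + sqrt(2)*(4*I*sqrt(10))) = sqrt(13263 + 8*I*sqrt(5))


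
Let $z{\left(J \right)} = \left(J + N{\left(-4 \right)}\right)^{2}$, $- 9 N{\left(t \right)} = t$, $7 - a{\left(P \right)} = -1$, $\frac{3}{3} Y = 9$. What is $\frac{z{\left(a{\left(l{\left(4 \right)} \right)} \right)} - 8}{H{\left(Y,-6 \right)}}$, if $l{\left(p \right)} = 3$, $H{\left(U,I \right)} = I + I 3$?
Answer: $- \frac{641}{243} \approx -2.6379$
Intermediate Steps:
$Y = 9$
$H{\left(U,I \right)} = 4 I$ ($H{\left(U,I \right)} = I + 3 I = 4 I$)
$a{\left(P \right)} = 8$ ($a{\left(P \right)} = 7 - -1 = 7 + 1 = 8$)
$N{\left(t \right)} = - \frac{t}{9}$
$z{\left(J \right)} = \left(\frac{4}{9} + J\right)^{2}$ ($z{\left(J \right)} = \left(J - - \frac{4}{9}\right)^{2} = \left(J + \frac{4}{9}\right)^{2} = \left(\frac{4}{9} + J\right)^{2}$)
$\frac{z{\left(a{\left(l{\left(4 \right)} \right)} \right)} - 8}{H{\left(Y,-6 \right)}} = \frac{\frac{\left(4 + 9 \cdot 8\right)^{2}}{81} - 8}{4 \left(-6\right)} = \frac{\frac{\left(4 + 72\right)^{2}}{81} - 8}{-24} = - \frac{\frac{76^{2}}{81} - 8}{24} = - \frac{\frac{1}{81} \cdot 5776 - 8}{24} = - \frac{\frac{5776}{81} - 8}{24} = \left(- \frac{1}{24}\right) \frac{5128}{81} = - \frac{641}{243}$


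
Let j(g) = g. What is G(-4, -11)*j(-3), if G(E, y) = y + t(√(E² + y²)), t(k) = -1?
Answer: 36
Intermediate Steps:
G(E, y) = -1 + y (G(E, y) = y - 1 = -1 + y)
G(-4, -11)*j(-3) = (-1 - 11)*(-3) = -12*(-3) = 36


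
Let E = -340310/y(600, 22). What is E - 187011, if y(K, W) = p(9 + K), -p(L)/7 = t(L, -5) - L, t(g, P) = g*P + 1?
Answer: -4782398591/25571 ≈ -1.8702e+5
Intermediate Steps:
t(g, P) = 1 + P*g (t(g, P) = P*g + 1 = 1 + P*g)
p(L) = -7 + 42*L (p(L) = -7*((1 - 5*L) - L) = -7*(1 - 6*L) = -7 + 42*L)
y(K, W) = 371 + 42*K (y(K, W) = -7 + 42*(9 + K) = -7 + (378 + 42*K) = 371 + 42*K)
E = -340310/25571 (E = -340310/(371 + 42*600) = -340310/(371 + 25200) = -340310/25571 ≈ -13.308)
E - 187011 = -340310/25571 - 187011 = -4782398591/25571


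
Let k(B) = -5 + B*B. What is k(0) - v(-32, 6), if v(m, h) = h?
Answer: -11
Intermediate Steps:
k(B) = -5 + B²
k(0) - v(-32, 6) = (-5 + 0²) - 1*6 = (-5 + 0) - 6 = -5 - 6 = -11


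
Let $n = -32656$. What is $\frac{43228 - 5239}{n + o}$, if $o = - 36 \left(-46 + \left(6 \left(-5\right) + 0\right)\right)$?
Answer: $- \frac{37989}{29920} \approx -1.2697$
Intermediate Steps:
$o = 2736$ ($o = - 36 \left(-46 + \left(-30 + 0\right)\right) = - 36 \left(-46 - 30\right) = \left(-36\right) \left(-76\right) = 2736$)
$\frac{43228 - 5239}{n + o} = \frac{43228 - 5239}{-32656 + 2736} = \frac{37989}{-29920} = 37989 \left(- \frac{1}{29920}\right) = - \frac{37989}{29920}$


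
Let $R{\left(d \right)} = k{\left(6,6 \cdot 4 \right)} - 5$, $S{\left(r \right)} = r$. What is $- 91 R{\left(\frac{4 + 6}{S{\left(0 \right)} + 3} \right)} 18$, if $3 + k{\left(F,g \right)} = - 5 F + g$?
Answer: $22932$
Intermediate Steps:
$k{\left(F,g \right)} = -3 + g - 5 F$ ($k{\left(F,g \right)} = -3 - \left(- g + 5 F\right) = -3 + g - 5 F$)
$R{\left(d \right)} = -14$ ($R{\left(d \right)} = \left(-3 + 6 \cdot 4 - 30\right) - 5 = \left(-3 + 24 - 30\right) - 5 = -9 - 5 = -14$)
$- 91 R{\left(\frac{4 + 6}{S{\left(0 \right)} + 3} \right)} 18 = \left(-91\right) \left(-14\right) 18 = 1274 \cdot 18 = 22932$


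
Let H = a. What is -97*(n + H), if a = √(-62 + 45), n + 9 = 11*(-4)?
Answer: 5141 - 97*I*√17 ≈ 5141.0 - 399.94*I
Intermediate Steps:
n = -53 (n = -9 + 11*(-4) = -9 - 44 = -53)
a = I*√17 (a = √(-17) = I*√17 ≈ 4.1231*I)
H = I*√17 ≈ 4.1231*I
-97*(n + H) = -97*(-53 + I*√17) = 5141 - 97*I*√17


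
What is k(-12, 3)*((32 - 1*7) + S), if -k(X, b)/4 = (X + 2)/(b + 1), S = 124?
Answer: 1490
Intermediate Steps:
k(X, b) = -4*(2 + X)/(1 + b) (k(X, b) = -4*(X + 2)/(b + 1) = -4*(2 + X)/(1 + b))
k(-12, 3)*((32 - 1*7) + S) = (4*(-2 - 1*(-12))/(1 + 3))*((32 - 1*7) + 124) = (4*(-2 + 12)/4)*((32 - 7) + 124) = (4*(1/4)*10)*(25 + 124) = 10*149 = 1490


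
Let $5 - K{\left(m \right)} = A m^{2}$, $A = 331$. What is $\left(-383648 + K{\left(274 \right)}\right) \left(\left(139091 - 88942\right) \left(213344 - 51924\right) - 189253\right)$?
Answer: $-204264128892190273$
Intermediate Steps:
$K{\left(m \right)} = 5 - 331 m^{2}$
$\left(-383648 + K{\left(274 \right)}\right) \left(\left(139091 - 88942\right) \left(213344 - 51924\right) - 189253\right) = \left(-383648 + \left(5 - 331 \cdot 274^{2}\right)\right) \left(\left(139091 - 88942\right) \left(213344 - 51924\right) - 189253\right) = \left(-383648 + \left(5 - 24850156\right)\right) \left(50149 \cdot 161420 - 189253\right) = \left(-383648 + \left(5 - 24850156\right)\right) \left(8095051580 - 189253\right) = \left(-383648 - 24850151\right) 8094862327 = \left(-25233799\right) 8094862327 = -204264128892190273$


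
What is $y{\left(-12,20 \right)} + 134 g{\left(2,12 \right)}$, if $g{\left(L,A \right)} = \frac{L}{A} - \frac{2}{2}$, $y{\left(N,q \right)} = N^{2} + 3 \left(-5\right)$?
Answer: $\frac{52}{3} \approx 17.333$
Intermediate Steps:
$y{\left(N,q \right)} = -15 + N^{2}$ ($y{\left(N,q \right)} = N^{2} - 15 = -15 + N^{2}$)
$g{\left(L,A \right)} = -1 + \frac{L}{A}$ ($g{\left(L,A \right)} = \frac{L}{A} - 1 = -1 + \frac{L}{A}$)
$y{\left(-12,20 \right)} + 134 g{\left(2,12 \right)} = \left(-15 + \left(-12\right)^{2}\right) + 134 \frac{2 - 12}{12} = \left(-15 + 144\right) + 134 \frac{2 - 12}{12} = 129 + 134 \cdot \frac{1}{12} \left(-10\right) = 129 + 134 \left(- \frac{5}{6}\right) = 129 - \frac{335}{3} = \frac{52}{3}$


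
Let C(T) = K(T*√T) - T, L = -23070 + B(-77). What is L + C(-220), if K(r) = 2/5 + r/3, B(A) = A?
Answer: -114633/5 - 440*I*√55/3 ≈ -22927.0 - 1087.7*I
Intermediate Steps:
K(r) = ⅖ + r/3 (K(r) = 2*(⅕) + r*(⅓) = ⅖ + r/3)
L = -23147 (L = -23070 - 77 = -23147)
C(T) = ⅖ - T + T^(3/2)/3 (C(T) = (⅖ + (T*√T)/3) - T = (⅖ + T^(3/2)/3) - T = ⅖ - T + T^(3/2)/3)
L + C(-220) = -23147 + (⅖ - 1*(-220) + (-220)^(3/2)/3) = -23147 + (⅖ + 220 + (-440*I*√55)/3) = -23147 + (⅖ + 220 - 440*I*√55/3) = -23147 + (1102/5 - 440*I*√55/3) = -114633/5 - 440*I*√55/3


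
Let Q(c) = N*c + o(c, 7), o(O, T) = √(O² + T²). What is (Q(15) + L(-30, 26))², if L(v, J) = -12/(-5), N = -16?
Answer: 1418194/25 - 2376*√274/5 ≈ 48862.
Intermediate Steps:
L(v, J) = 12/5 (L(v, J) = -12*(-⅕) = 12/5)
Q(c) = √(49 + c²) - 16*c (Q(c) = -16*c + √(c² + 7²) = -16*c + √(c² + 49) = -16*c + √(49 + c²) = √(49 + c²) - 16*c)
(Q(15) + L(-30, 26))² = ((√(49 + 15²) - 16*15) + 12/5)² = ((√(49 + 225) - 240) + 12/5)² = ((√274 - 240) + 12/5)² = ((-240 + √274) + 12/5)² = (-1188/5 + √274)²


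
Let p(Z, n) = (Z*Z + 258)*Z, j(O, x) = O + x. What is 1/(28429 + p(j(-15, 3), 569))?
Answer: 1/23605 ≈ 4.2364e-5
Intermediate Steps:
p(Z, n) = Z*(258 + Z**2) (p(Z, n) = (Z**2 + 258)*Z = (258 + Z**2)*Z = Z*(258 + Z**2))
1/(28429 + p(j(-15, 3), 569)) = 1/(28429 + (-15 + 3)*(258 + (-15 + 3)**2)) = 1/(28429 - 12*(258 + (-12)**2)) = 1/(28429 - 12*(258 + 144)) = 1/(28429 - 12*402) = 1/(28429 - 4824) = 1/23605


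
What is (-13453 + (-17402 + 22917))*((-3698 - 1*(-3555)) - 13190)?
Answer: 105837354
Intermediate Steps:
(-13453 + (-17402 + 22917))*((-3698 - 1*(-3555)) - 13190) = (-13453 + 5515)*((-3698 + 3555) - 13190) = -7938*(-143 - 13190) = -7938*(-13333) = 105837354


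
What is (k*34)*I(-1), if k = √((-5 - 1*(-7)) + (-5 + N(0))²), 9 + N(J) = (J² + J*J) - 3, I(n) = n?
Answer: -34*√291 ≈ -580.00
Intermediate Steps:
N(J) = -12 + 2*J² (N(J) = -9 + ((J² + J*J) - 3) = -9 + ((J² + J²) - 3) = -9 + (2*J² - 3) = -9 + (-3 + 2*J²) = -12 + 2*J²)
k = √291 (k = √((-5 - 1*(-7)) + (-5 + (-12 + 2*0²))²) = √((-5 + 7) + (-5 + (-12 + 2*0))²) = √(2 + (-5 + (-12 + 0))²) = √(2 + (-5 - 12)²) = √(2 + (-17)²) = √(2 + 289) = √291 ≈ 17.059)
(k*34)*I(-1) = (√291*34)*(-1) = (34*√291)*(-1) = -34*√291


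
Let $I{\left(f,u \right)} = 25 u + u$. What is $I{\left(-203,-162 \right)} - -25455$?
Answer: $21243$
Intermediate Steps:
$I{\left(f,u \right)} = 26 u$
$I{\left(-203,-162 \right)} - -25455 = 26 \left(-162\right) - -25455 = -4212 + 25455 = 21243$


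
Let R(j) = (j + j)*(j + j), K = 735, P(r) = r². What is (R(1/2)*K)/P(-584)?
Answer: 735/341056 ≈ 0.0021551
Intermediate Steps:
R(j) = 4*j² (R(j) = (2*j)*(2*j) = 4*j²)
(R(1/2)*K)/P(-584) = ((4*(1/2)²)*735)/((-584)²) = ((4*(½)²)*735)/341056 = ((4*(¼))*735)*(1/341056) = (1*735)*(1/341056) = 735*(1/341056) = 735/341056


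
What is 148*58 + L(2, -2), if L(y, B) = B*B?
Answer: 8588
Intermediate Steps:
L(y, B) = B²
148*58 + L(2, -2) = 148*58 + (-2)² = 8584 + 4 = 8588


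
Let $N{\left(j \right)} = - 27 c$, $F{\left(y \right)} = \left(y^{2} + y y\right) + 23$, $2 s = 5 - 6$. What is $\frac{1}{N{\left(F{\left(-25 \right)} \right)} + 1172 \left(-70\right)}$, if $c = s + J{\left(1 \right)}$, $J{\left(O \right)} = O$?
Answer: $- \frac{2}{164107} \approx -1.2187 \cdot 10^{-5}$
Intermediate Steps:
$s = - \frac{1}{2}$ ($s = \frac{5 - 6}{2} = \frac{1}{2} \left(-1\right) = - \frac{1}{2} \approx -0.5$)
$F{\left(y \right)} = 23 + 2 y^{2}$ ($F{\left(y \right)} = \left(y^{2} + y^{2}\right) + 23 = 2 y^{2} + 23 = 23 + 2 y^{2}$)
$c = \frac{1}{2}$ ($c = - \frac{1}{2} + 1 = \frac{1}{2} \approx 0.5$)
$N{\left(j \right)} = - \frac{27}{2}$ ($N{\left(j \right)} = \left(-27\right) \frac{1}{2} = - \frac{27}{2}$)
$\frac{1}{N{\left(F{\left(-25 \right)} \right)} + 1172 \left(-70\right)} = \frac{1}{- \frac{27}{2} + 1172 \left(-70\right)} = \frac{1}{- \frac{27}{2} - 82040} = \frac{1}{- \frac{164107}{2}} = - \frac{2}{164107}$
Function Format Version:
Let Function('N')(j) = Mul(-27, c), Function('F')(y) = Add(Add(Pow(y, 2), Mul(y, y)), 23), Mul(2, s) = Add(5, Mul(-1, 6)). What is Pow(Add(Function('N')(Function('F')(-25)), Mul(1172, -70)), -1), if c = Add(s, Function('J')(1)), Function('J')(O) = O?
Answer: Rational(-2, 164107) ≈ -1.2187e-5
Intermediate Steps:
s = Rational(-1, 2) (s = Mul(Rational(1, 2), Add(5, Mul(-1, 6))) = Mul(Rational(1, 2), Add(5, -6)) = Mul(Rational(1, 2), -1) = Rational(-1, 2) ≈ -0.50000)
Function('F')(y) = Add(23, Mul(2, Pow(y, 2))) (Function('F')(y) = Add(Add(Pow(y, 2), Pow(y, 2)), 23) = Add(Mul(2, Pow(y, 2)), 23) = Add(23, Mul(2, Pow(y, 2))))
c = Rational(1, 2) (c = Add(Rational(-1, 2), 1) = Rational(1, 2) ≈ 0.50000)
Function('N')(j) = Rational(-27, 2) (Function('N')(j) = Mul(-27, Rational(1, 2)) = Rational(-27, 2))
Pow(Add(Function('N')(Function('F')(-25)), Mul(1172, -70)), -1) = Pow(Add(Rational(-27, 2), Mul(1172, -70)), -1) = Pow(Add(Rational(-27, 2), -82040), -1) = Pow(Rational(-164107, 2), -1) = Rational(-2, 164107)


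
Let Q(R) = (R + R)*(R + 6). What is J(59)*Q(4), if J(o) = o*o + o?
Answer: 283200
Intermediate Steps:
Q(R) = 2*R*(6 + R) (Q(R) = (2*R)*(6 + R) = 2*R*(6 + R))
J(o) = o + o**2 (J(o) = o**2 + o = o + o**2)
J(59)*Q(4) = (59*(1 + 59))*(2*4*(6 + 4)) = (59*60)*(2*4*10) = 3540*80 = 283200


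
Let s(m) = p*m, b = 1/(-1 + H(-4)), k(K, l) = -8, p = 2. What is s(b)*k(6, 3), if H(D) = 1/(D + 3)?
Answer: 8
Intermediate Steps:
H(D) = 1/(3 + D)
b = -½ (b = 1/(-1 + 1/(3 - 4)) = 1/(-1 + 1/(-1)) = 1/(-1 - 1) = 1/(-2) = -½ ≈ -0.50000)
s(m) = 2*m
s(b)*k(6, 3) = (2*(-½))*(-8) = -1*(-8) = 8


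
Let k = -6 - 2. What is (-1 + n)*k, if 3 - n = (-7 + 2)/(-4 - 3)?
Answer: -72/7 ≈ -10.286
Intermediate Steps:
n = 16/7 (n = 3 - (-7 + 2)/(-4 - 3) = 3 - (-5)/(-7) = 3 - (-5)*(-1)/7 = 3 - 1*5/7 = 3 - 5/7 = 16/7 ≈ 2.2857)
k = -8
(-1 + n)*k = (-1 + 16/7)*(-8) = (9/7)*(-8) = -72/7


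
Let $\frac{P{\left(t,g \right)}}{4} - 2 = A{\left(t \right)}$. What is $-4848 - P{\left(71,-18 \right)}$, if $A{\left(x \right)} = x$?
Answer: $-5140$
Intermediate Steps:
$P{\left(t,g \right)} = 8 + 4 t$
$-4848 - P{\left(71,-18 \right)} = -4848 - \left(8 + 4 \cdot 71\right) = -4848 - \left(8 + 284\right) = -4848 - 292 = -5140$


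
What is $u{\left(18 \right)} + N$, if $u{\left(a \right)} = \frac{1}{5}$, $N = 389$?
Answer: $\frac{1946}{5} \approx 389.2$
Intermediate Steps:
$u{\left(a \right)} = \frac{1}{5}$
$u{\left(18 \right)} + N = \frac{1}{5} + 389 = \frac{1946}{5}$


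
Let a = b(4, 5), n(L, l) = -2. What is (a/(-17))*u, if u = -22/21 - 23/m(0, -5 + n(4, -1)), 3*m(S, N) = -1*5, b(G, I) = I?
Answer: -1339/357 ≈ -3.7507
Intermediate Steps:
a = 5
m(S, N) = -5/3 (m(S, N) = (-1*5)/3 = (⅓)*(-5) = -5/3)
u = 1339/105 (u = -22/21 - 23/(-5/3) = -22*1/21 - 23*(-⅗) = -22/21 + 69/5 = 1339/105 ≈ 12.752)
(a/(-17))*u = (5/(-17))*(1339/105) = -1/17*5*(1339/105) = -5/17*1339/105 = -1339/357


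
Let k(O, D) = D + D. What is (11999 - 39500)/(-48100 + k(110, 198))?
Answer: 309/536 ≈ 0.57649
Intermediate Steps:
k(O, D) = 2*D
(11999 - 39500)/(-48100 + k(110, 198)) = (11999 - 39500)/(-48100 + 2*198) = -27501/(-48100 + 396) = -27501/(-47704) = -27501*(-1/47704) = 309/536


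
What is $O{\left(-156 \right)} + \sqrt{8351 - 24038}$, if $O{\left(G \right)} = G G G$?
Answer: $-3796416 + 3 i \sqrt{1743} \approx -3.7964 \cdot 10^{6} + 125.25 i$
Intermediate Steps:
$O{\left(G \right)} = G^{3}$ ($O{\left(G \right)} = G^{2} G = G^{3}$)
$O{\left(-156 \right)} + \sqrt{8351 - 24038} = \left(-156\right)^{3} + \sqrt{8351 - 24038} = -3796416 + \sqrt{-15687} = -3796416 + 3 i \sqrt{1743}$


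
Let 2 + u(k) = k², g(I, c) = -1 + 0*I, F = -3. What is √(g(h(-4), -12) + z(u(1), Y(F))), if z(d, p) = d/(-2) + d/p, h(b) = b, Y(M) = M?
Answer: I*√6/6 ≈ 0.40825*I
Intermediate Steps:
g(I, c) = -1 (g(I, c) = -1 + 0 = -1)
u(k) = -2 + k²
z(d, p) = -d/2 + d/p (z(d, p) = d*(-½) + d/p = -d/2 + d/p)
√(g(h(-4), -12) + z(u(1), Y(F))) = √(-1 + (-(-2 + 1²)/2 + (-2 + 1²)/(-3))) = √(-1 + (-(-2 + 1)/2 + (-2 + 1)*(-⅓))) = √(-1 + (-½*(-1) - 1*(-⅓))) = √(-1 + (½ + ⅓)) = √(-1 + ⅚) = √(-⅙) = I*√6/6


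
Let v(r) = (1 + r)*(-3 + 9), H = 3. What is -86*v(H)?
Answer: -2064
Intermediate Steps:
v(r) = 6 + 6*r (v(r) = (1 + r)*6 = 6 + 6*r)
-86*v(H) = -86*(6 + 6*3) = -86*(6 + 18) = -86*24 = -2064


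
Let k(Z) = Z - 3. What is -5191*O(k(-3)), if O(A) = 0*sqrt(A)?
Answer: 0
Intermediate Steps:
k(Z) = -3 + Z
O(A) = 0
-5191*O(k(-3)) = -5191*0 = 0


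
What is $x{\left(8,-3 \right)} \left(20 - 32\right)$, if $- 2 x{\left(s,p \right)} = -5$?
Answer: $-30$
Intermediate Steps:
$x{\left(s,p \right)} = \frac{5}{2}$ ($x{\left(s,p \right)} = \left(- \frac{1}{2}\right) \left(-5\right) = \frac{5}{2}$)
$x{\left(8,-3 \right)} \left(20 - 32\right) = \frac{5 \left(20 - 32\right)}{2} = \frac{5}{2} \left(-12\right) = -30$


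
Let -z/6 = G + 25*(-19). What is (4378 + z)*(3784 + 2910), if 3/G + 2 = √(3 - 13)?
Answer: 338810116/7 + 60246*I*√10/7 ≈ 4.8401e+7 + 27216.0*I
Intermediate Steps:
G = 3/(-2 + I*√10) (G = 3/(-2 + √(3 - 13)) = 3/(-2 + √(-10)) = 3/(-2 + I*√10) ≈ -0.42857 - 0.67763*I)
z = 19968/7 + 9*I*√10/7 (z = -6*((-3/7 - 3*I*√10/14) + 25*(-19)) = -6*((-3/7 - 3*I*√10/14) - 475) = -6*(-3328/7 - 3*I*√10/14) = 19968/7 + 9*I*√10/7 ≈ 2852.6 + 4.0658*I)
(4378 + z)*(3784 + 2910) = (4378 + (19968/7 + 9*I*√10/7))*(3784 + 2910) = (50614/7 + 9*I*√10/7)*6694 = 338810116/7 + 60246*I*√10/7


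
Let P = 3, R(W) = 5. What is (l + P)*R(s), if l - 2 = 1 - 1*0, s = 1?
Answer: 30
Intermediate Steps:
l = 3 (l = 2 + (1 - 1*0) = 2 + (1 + 0) = 2 + 1 = 3)
(l + P)*R(s) = (3 + 3)*5 = 6*5 = 30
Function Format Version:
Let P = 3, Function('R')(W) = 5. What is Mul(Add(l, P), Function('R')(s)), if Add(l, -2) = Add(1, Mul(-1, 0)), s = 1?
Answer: 30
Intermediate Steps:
l = 3 (l = Add(2, Add(1, Mul(-1, 0))) = Add(2, Add(1, 0)) = Add(2, 1) = 3)
Mul(Add(l, P), Function('R')(s)) = Mul(Add(3, 3), 5) = Mul(6, 5) = 30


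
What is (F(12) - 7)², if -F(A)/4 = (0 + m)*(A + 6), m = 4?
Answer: 87025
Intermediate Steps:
F(A) = -96 - 16*A (F(A) = -4*(0 + 4)*(A + 6) = -16*(6 + A) = -4*(24 + 4*A) = -96 - 16*A)
(F(12) - 7)² = ((-96 - 16*12) - 7)² = ((-96 - 192) - 7)² = (-288 - 7)² = (-295)² = 87025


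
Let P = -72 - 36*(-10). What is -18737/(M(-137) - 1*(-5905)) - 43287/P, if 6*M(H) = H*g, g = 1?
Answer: -520035209/3388128 ≈ -153.49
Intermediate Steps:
M(H) = H/6 (M(H) = (H*1)/6 = H/6)
P = 288 (P = -72 + 360 = 288)
-18737/(M(-137) - 1*(-5905)) - 43287/P = -18737/((1/6)*(-137) - 1*(-5905)) - 43287/288 = -18737/(-137/6 + 5905) - 43287*1/288 = -18737/35293/6 - 14429/96 = -18737*6/35293 - 14429/96 = -112422/35293 - 14429/96 = -520035209/3388128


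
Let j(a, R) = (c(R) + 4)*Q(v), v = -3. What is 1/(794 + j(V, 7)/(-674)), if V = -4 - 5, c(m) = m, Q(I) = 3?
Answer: 674/535123 ≈ 0.0012595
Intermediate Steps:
V = -9
j(a, R) = 12 + 3*R (j(a, R) = (R + 4)*3 = (4 + R)*3 = 12 + 3*R)
1/(794 + j(V, 7)/(-674)) = 1/(794 + (12 + 3*7)/(-674)) = 1/(794 + (12 + 21)*(-1/674)) = 1/(794 + 33*(-1/674)) = 1/(794 - 33/674) = 1/(535123/674) = 674/535123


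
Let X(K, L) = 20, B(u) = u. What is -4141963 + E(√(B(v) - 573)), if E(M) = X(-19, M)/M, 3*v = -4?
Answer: -4141963 - 20*I*√5169/1723 ≈ -4.142e+6 - 0.83454*I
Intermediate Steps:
v = -4/3 (v = (⅓)*(-4) = -4/3 ≈ -1.3333)
E(M) = 20/M
-4141963 + E(√(B(v) - 573)) = -4141963 + 20/(√(-4/3 - 573)) = -4141963 + 20/(√(-1723/3)) = -4141963 + 20/((I*√5169/3)) = -4141963 + 20*(-I*√5169/1723) = -4141963 - 20*I*√5169/1723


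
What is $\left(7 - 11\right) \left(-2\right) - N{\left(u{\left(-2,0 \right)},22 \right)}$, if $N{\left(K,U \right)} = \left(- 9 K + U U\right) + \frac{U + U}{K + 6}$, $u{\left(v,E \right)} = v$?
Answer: $-505$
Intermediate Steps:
$N{\left(K,U \right)} = U^{2} - 9 K + \frac{2 U}{6 + K}$ ($N{\left(K,U \right)} = \left(- 9 K + U^{2}\right) + \frac{2 U}{6 + K} = \left(U^{2} - 9 K\right) + \frac{2 U}{6 + K} = U^{2} - 9 K + \frac{2 U}{6 + K}$)
$\left(7 - 11\right) \left(-2\right) - N{\left(u{\left(-2,0 \right)},22 \right)} = \left(7 - 11\right) \left(-2\right) - \frac{\left(-54\right) \left(-2\right) - 9 \left(-2\right)^{2} + 2 \cdot 22 + 6 \cdot 22^{2} - 2 \cdot 22^{2}}{6 - 2} = \left(-4\right) \left(-2\right) - \frac{108 - 36 + 44 + 6 \cdot 484 - 968}{4} = 8 - \frac{108 - 36 + 44 + 2904 - 968}{4} = 8 - \frac{1}{4} \cdot 2052 = 8 - 513 = -505$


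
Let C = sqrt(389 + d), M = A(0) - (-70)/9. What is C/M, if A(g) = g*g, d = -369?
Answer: 9*sqrt(5)/35 ≈ 0.57499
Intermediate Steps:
A(g) = g**2
M = 70/9 (M = 0**2 - (-70)/9 = 0 - (-70)/9 = 0 - 5*(-14/9) = 0 + 70/9 = 70/9 ≈ 7.7778)
C = 2*sqrt(5) (C = sqrt(389 - 369) = sqrt(20) = 2*sqrt(5) ≈ 4.4721)
C/M = (2*sqrt(5))/(70/9) = (2*sqrt(5))*(9/70) = 9*sqrt(5)/35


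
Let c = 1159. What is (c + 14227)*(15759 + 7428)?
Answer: 356755182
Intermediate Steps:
(c + 14227)*(15759 + 7428) = (1159 + 14227)*(15759 + 7428) = 15386*23187 = 356755182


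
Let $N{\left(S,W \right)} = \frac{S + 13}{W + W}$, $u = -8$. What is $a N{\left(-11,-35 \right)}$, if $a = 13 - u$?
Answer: $- \frac{3}{5} \approx -0.6$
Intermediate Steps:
$a = 21$ ($a = 13 - -8 = 13 + 8 = 21$)
$N{\left(S,W \right)} = \frac{13 + S}{2 W}$
$a N{\left(-11,-35 \right)} = 21 \frac{13 - 11}{2 \left(-35\right)} = 21 \cdot \frac{1}{2} \left(- \frac{1}{35}\right) 2 = 21 \left(- \frac{1}{35}\right) = - \frac{3}{5}$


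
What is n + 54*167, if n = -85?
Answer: 8933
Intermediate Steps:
n + 54*167 = -85 + 54*167 = -85 + 9018 = 8933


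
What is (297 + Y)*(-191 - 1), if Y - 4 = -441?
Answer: 26880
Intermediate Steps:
Y = -437 (Y = 4 - 441 = -437)
(297 + Y)*(-191 - 1) = (297 - 437)*(-191 - 1) = -140*(-192) = 26880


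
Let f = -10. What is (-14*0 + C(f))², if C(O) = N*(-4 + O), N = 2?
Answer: 784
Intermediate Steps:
C(O) = -8 + 2*O (C(O) = 2*(-4 + O) = -8 + 2*O)
(-14*0 + C(f))² = (-14*0 + (-8 + 2*(-10)))² = (0 + (-8 - 20))² = (0 - 28)² = (-28)² = 784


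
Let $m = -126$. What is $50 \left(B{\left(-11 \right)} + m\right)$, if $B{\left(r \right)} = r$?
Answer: $-6850$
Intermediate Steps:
$50 \left(B{\left(-11 \right)} + m\right) = 50 \left(-11 - 126\right) = 50 \left(-137\right) = -6850$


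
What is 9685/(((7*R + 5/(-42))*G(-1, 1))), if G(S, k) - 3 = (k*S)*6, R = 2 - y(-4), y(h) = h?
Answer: -135590/1759 ≈ -77.084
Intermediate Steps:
R = 6 (R = 2 - 1*(-4) = 2 + 4 = 6)
G(S, k) = 3 + 6*S*k (G(S, k) = 3 + (k*S)*6 = 3 + (S*k)*6 = 3 + 6*S*k)
9685/(((7*R + 5/(-42))*G(-1, 1))) = 9685/(((7*6 + 5/(-42))*(3 + 6*(-1)*1))) = 9685/(((42 + 5*(-1/42))*(3 - 6))) = 9685/(((42 - 5/42)*(-3))) = 9685/(((1759/42)*(-3))) = 9685/(-1759/14) = 9685*(-14/1759) = -135590/1759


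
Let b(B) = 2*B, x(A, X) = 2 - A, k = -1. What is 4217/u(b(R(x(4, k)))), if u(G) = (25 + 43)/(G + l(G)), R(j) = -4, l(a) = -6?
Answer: -29519/34 ≈ -868.21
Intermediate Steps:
u(G) = 68/(-6 + G) (u(G) = (25 + 43)/(G - 6) = 68/(-6 + G))
4217/u(b(R(x(4, k)))) = 4217/((68/(-6 + 2*(-4)))) = 4217/((68/(-6 - 8))) = 4217/((68/(-14))) = 4217/((68*(-1/14))) = 4217/(-34/7) = 4217*(-7/34) = -29519/34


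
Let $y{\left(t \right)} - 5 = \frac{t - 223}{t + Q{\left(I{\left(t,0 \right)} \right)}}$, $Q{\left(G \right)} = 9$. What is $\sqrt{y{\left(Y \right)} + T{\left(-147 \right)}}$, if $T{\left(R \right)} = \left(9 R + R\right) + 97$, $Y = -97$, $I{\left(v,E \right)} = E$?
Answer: $\frac{4 i \sqrt{10318}}{11} \approx 36.937 i$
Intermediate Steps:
$y{\left(t \right)} = 5 + \frac{-223 + t}{9 + t}$ ($y{\left(t \right)} = 5 + \frac{t - 223}{t + 9} = 5 + \frac{-223 + t}{9 + t}$)
$T{\left(R \right)} = 97 + 10 R$ ($T{\left(R \right)} = 10 R + 97 = 97 + 10 R$)
$\sqrt{y{\left(Y \right)} + T{\left(-147 \right)}} = \sqrt{\frac{2 \left(-89 + 3 \left(-97\right)\right)}{9 - 97} + \left(97 + 10 \left(-147\right)\right)} = \sqrt{\frac{2 \left(-89 - 291\right)}{-88} + \left(97 - 1470\right)} = \sqrt{2 \left(- \frac{1}{88}\right) \left(-380\right) - 1373} = \sqrt{\frac{95}{11} - 1373} = \sqrt{- \frac{15008}{11}} = \frac{4 i \sqrt{10318}}{11}$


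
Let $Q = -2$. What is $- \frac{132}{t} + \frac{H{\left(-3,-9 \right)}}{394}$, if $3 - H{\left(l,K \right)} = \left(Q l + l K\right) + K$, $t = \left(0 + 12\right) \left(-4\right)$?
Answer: $\frac{2125}{788} \approx 2.6967$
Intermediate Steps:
$t = -48$ ($t = 12 \left(-4\right) = -48$)
$H{\left(l,K \right)} = 3 - K + 2 l - K l$ ($H{\left(l,K \right)} = 3 - \left(\left(- 2 l + l K\right) + K\right) = 3 - \left(\left(- 2 l + K l\right) + K\right) = 3 - \left(K - 2 l + K l\right) = 3 - K + 2 l - K l$)
$- \frac{132}{t} + \frac{H{\left(-3,-9 \right)}}{394} = - \frac{132}{-48} + \frac{3 - -9 + 2 \left(-3\right) - \left(-9\right) \left(-3\right)}{394} = \left(-132\right) \left(- \frac{1}{48}\right) + \left(3 + 9 - 6 - 27\right) \frac{1}{394} = \frac{11}{4} - \frac{21}{394} = \frac{2125}{788}$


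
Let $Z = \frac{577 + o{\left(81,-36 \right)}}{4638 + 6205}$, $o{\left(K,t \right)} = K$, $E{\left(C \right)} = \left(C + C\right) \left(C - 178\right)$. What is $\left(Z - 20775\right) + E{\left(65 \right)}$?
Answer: $- \frac{54935191}{1549} \approx -35465.0$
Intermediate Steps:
$E{\left(C \right)} = 2 C \left(-178 + C\right)$
$Z = \frac{94}{1549}$ ($Z = \frac{577 + 81}{4638 + 6205} = \frac{658}{10843} = 658 \cdot \frac{1}{10843} = \frac{94}{1549} \approx 0.060684$)
$\left(Z - 20775\right) + E{\left(65 \right)} = \left(\frac{94}{1549} - 20775\right) + 2 \cdot 65 \left(-178 + 65\right) = \left(\frac{94}{1549} - 20775\right) + 2 \cdot 65 \left(-113\right) = - \frac{32180381}{1549} - 14690 = - \frac{54935191}{1549}$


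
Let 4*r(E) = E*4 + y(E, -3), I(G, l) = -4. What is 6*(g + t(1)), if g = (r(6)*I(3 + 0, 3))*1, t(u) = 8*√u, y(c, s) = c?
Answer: -132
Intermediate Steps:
r(E) = 5*E/4 (r(E) = (E*4 + E)/4 = (4*E + E)/4 = (5*E)/4 = 5*E/4)
g = -30 (g = (((5/4)*6)*(-4))*1 = ((15/2)*(-4))*1 = -30*1 = -30)
6*(g + t(1)) = 6*(-30 + 8*√1) = 6*(-30 + 8*1) = 6*(-30 + 8) = 6*(-22) = -132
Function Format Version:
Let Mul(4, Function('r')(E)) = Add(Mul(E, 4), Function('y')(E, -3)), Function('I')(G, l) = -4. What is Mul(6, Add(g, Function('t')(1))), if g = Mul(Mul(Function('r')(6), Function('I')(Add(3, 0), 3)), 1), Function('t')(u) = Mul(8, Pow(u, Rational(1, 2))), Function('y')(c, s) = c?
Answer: -132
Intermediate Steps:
Function('r')(E) = Mul(Rational(5, 4), E) (Function('r')(E) = Mul(Rational(1, 4), Add(Mul(E, 4), E)) = Mul(Rational(1, 4), Add(Mul(4, E), E)) = Mul(Rational(1, 4), Mul(5, E)) = Mul(Rational(5, 4), E))
g = -30 (g = Mul(Mul(Mul(Rational(5, 4), 6), -4), 1) = Mul(Mul(Rational(15, 2), -4), 1) = Mul(-30, 1) = -30)
Mul(6, Add(g, Function('t')(1))) = Mul(6, Add(-30, Mul(8, Pow(1, Rational(1, 2))))) = Mul(6, Add(-30, Mul(8, 1))) = Mul(6, Add(-30, 8)) = Mul(6, -22) = -132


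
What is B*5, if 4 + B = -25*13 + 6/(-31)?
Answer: -51025/31 ≈ -1646.0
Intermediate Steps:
B = -10205/31 (B = -4 + (-25*13 + 6/(-31)) = -4 + (-325 + 6*(-1/31)) = -4 + (-325 - 6/31) = -4 - 10081/31 = -10205/31 ≈ -329.19)
B*5 = -10205/31*5 = -51025/31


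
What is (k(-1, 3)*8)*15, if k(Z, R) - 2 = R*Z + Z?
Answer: -240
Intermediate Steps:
k(Z, R) = 2 + Z + R*Z (k(Z, R) = 2 + (R*Z + Z) = 2 + (Z + R*Z) = 2 + Z + R*Z)
(k(-1, 3)*8)*15 = ((2 - 1 + 3*(-1))*8)*15 = ((2 - 1 - 3)*8)*15 = -2*8*15 = -16*15 = -240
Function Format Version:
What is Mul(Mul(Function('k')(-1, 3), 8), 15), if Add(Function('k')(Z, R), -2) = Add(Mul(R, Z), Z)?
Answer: -240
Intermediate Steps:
Function('k')(Z, R) = Add(2, Z, Mul(R, Z)) (Function('k')(Z, R) = Add(2, Add(Mul(R, Z), Z)) = Add(2, Add(Z, Mul(R, Z))) = Add(2, Z, Mul(R, Z)))
Mul(Mul(Function('k')(-1, 3), 8), 15) = Mul(Mul(Add(2, -1, Mul(3, -1)), 8), 15) = Mul(Mul(Add(2, -1, -3), 8), 15) = Mul(Mul(-2, 8), 15) = Mul(-16, 15) = -240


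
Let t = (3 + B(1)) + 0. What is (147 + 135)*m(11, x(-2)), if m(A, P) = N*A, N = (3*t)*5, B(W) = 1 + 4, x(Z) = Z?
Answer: 372240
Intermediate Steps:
B(W) = 5
t = 8 (t = (3 + 5) + 0 = 8 + 0 = 8)
N = 120 (N = (3*8)*5 = 24*5 = 120)
m(A, P) = 120*A
(147 + 135)*m(11, x(-2)) = (147 + 135)*(120*11) = 282*1320 = 372240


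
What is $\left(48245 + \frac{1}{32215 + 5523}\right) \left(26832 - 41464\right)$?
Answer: $- \frac{13320020337276}{18869} \approx -7.0592 \cdot 10^{8}$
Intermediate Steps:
$\left(48245 + \frac{1}{32215 + 5523}\right) \left(26832 - 41464\right) = \left(48245 + \frac{1}{37738}\right) \left(-14632\right) = \frac{1820669811}{37738} \left(-14632\right) = - \frac{13320020337276}{18869}$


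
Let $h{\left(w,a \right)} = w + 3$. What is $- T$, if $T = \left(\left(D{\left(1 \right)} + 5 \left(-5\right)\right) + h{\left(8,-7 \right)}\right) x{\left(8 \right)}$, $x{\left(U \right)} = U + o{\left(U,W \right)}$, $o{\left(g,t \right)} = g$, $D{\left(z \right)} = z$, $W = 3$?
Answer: $208$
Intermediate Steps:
$h{\left(w,a \right)} = 3 + w$
$x{\left(U \right)} = 2 U$ ($x{\left(U \right)} = U + U = 2 U$)
$T = -208$ ($T = \left(\left(1 + 5 \left(-5\right)\right) + \left(3 + 8\right)\right) 2 \cdot 8 = \left(\left(1 - 25\right) + 11\right) 16 = \left(-24 + 11\right) 16 = \left(-13\right) 16 = -208$)
$- T = \left(-1\right) \left(-208\right) = 208$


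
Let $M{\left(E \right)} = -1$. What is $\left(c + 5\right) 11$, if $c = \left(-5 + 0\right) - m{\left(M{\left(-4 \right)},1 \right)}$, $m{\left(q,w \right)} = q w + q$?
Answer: $22$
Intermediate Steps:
$m{\left(q,w \right)} = q + q w$
$c = -3$ ($c = \left(-5 + 0\right) - - (1 + 1) = -5 - \left(-1\right) 2 = -5 - -2 = -5 + 2 = -3$)
$\left(c + 5\right) 11 = \left(-3 + 5\right) 11 = 2 \cdot 11 = 22$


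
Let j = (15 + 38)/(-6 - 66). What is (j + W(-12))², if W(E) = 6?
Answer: 143641/5184 ≈ 27.709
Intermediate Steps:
j = -53/72 (j = 53/(-72) = 53*(-1/72) = -53/72 ≈ -0.73611)
(j + W(-12))² = (-53/72 + 6)² = (379/72)² = 143641/5184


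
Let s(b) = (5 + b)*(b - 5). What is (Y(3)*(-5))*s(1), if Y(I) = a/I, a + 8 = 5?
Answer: -120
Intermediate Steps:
s(b) = (-5 + b)*(5 + b) (s(b) = (5 + b)*(-5 + b) = (-5 + b)*(5 + b))
a = -3 (a = -8 + 5 = -3)
Y(I) = -3/I
(Y(3)*(-5))*s(1) = (-3/3*(-5))*(-25 + 1²) = (-3*⅓*(-5))*(-25 + 1) = -1*(-5)*(-24) = 5*(-24) = -120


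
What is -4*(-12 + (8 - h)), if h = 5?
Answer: 36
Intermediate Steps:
-4*(-12 + (8 - h)) = -4*(-12 + (8 - 1*5)) = -4*(-12 + (8 - 5)) = -4*(-12 + 3) = -4*(-9) = 36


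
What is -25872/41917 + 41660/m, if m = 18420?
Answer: 63484999/38605557 ≈ 1.6445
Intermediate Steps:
-25872/41917 + 41660/m = -25872/41917 + 41660/18420 = -25872*1/41917 + 41660*(1/18420) = -25872/41917 + 2083/921 = 63484999/38605557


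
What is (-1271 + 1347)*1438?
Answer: 109288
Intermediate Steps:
(-1271 + 1347)*1438 = 76*1438 = 109288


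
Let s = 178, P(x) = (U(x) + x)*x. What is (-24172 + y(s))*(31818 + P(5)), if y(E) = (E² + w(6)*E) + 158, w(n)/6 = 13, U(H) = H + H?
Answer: 687421722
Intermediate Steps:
U(H) = 2*H
w(n) = 78 (w(n) = 6*13 = 78)
P(x) = 3*x² (P(x) = (2*x + x)*x = (3*x)*x = 3*x²)
y(E) = 158 + E² + 78*E (y(E) = (E² + 78*E) + 158 = 158 + E² + 78*E)
(-24172 + y(s))*(31818 + P(5)) = (-24172 + (158 + 178² + 78*178))*(31818 + 3*5²) = (-24172 + (158 + 31684 + 13884))*(31818 + 3*25) = (-24172 + 45726)*(31818 + 75) = 21554*31893 = 687421722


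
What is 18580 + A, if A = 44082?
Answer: 62662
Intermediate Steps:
18580 + A = 18580 + 44082 = 62662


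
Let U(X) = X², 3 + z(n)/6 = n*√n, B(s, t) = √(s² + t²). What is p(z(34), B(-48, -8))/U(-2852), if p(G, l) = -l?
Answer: -√37/1016738 ≈ -5.9826e-6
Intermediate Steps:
z(n) = -18 + 6*n^(3/2) (z(n) = -18 + 6*(n*√n) = -18 + 6*n^(3/2))
p(z(34), B(-48, -8))/U(-2852) = (-√((-48)² + (-8)²))/((-2852)²) = -√(2304 + 64)/8133904 = -√2368*(1/8133904) = -8*√37*(1/8133904) = -√37/1016738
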